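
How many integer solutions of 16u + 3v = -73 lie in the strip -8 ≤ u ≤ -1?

gcd(16, 3) = 1.
By Bézout, 16·(1) + 3·(-5) = 1.
Particular solution: (2, -35).
General solution: u = 2 + 3t, v = -35 - 16t for integer t.
-8 ≤ 2 + 3t ≤ -1 gives t ∈ [-3, -1], which is 3 values.

3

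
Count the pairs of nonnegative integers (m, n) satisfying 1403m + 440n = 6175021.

10

gcd(1403, 440) = 1  (1403 = 3×440 + 83, 440 = 5×83 + 25, 83 = 3×25 + 8, 25 = 3×8 + 1, 8 = 8×1).
Back-substituting, 1403×(-53) + 440×(169) = 1.
Scale by 6175021: one solution is (-327276113, 1043578549). Reduce m mod 440: (287, 13119).
General: m = 287 + 440t, n = 13119 - 1403t.
m ≥ 0 ⇒ t ≥ 0; n ≥ 0 ⇒ t ≤ 9. So t ∈ [0, 9]: 10 solutions.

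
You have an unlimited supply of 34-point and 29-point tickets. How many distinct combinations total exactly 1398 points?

Need nonnegative integers with 34j + 29k = 1398.
gcd(34, 29) = 1, and 34·(6) + 29·(-7) = 1.
So (j₀, k₀) = (8388, -9786); general j = 8388 + 29t, k = -9786 - 34t.
j ≥ 0 ⇒ t ≥ -289; k ≥ 0 ⇒ t ≤ -288. That's 2 values of t.

2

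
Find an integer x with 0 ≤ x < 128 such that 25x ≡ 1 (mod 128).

41

gcd(128, 25) = 1.
By Bézout, 25*(41) + 128*(-8) = 1.
So 25*41 ≡ 1 (mod 128), and 41 mod 128 = 41.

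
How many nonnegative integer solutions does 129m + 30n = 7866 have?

6

gcd(129, 30) = 3.
By Bézout, 129×(-3) + 30×(13) = 3.
One solution: (4, 245).
General: m = 4 + 10t, n = 245 - 43t.
m ≥ 0 ⇒ t ≥ 0; n ≥ 0 ⇒ t ≤ 5. So t ∈ [0, 5]: 6 solutions.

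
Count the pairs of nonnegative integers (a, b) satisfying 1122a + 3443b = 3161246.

gcd(3443, 1122) = 11.
By Bézout, 1122*(89) + 3443*(-29) = 11.
One solution: (246, 838).
General: a = 246 + 313t, b = 838 - 102t.
a ≥ 0 ⇒ t ≥ 0; b ≥ 0 ⇒ t ≤ 8. So t ∈ [0, 8]: 9 solutions.

9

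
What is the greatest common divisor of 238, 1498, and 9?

gcd(1498, 238):
  1498 = 6×238 + 70
  238 = 3×70 + 28
  70 = 2×28 + 14
  28 = 2×14
so gcd(1498, 238) = 14.
gcd(14, 9) = 1.

1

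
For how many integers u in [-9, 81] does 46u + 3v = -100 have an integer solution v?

30

gcd(46, 3) = 1  (46 = 15·3 + 1, 3 = 3·1).
Back-substituting, 46·(1) + 3·(-15) = 1.
Scale by -100: particular solution (-100, 1500); reduce u mod 3: (2, -64).
General solution: u = 2 + 3t, v = -64 - 46t for integer t.
-9 ≤ 2 + 3t ≤ 81 gives t ∈ [-3, 26], which is 30 values.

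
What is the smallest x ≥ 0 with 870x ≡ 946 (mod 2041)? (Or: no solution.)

gcd(2041, 870):
  2041 = 2·870 + 301
  870 = 2·301 + 268
  301 = 1·268 + 33
  268 = 8·33 + 4
  33 = 8·4 + 1
  4 = 4·1
so gcd(2041, 870) = 1.
1 divides 946, so solutions exist.
Back-substitute for Bézout coefficients:
  1 = 33 - 8·4
  ... = 870·(-495) + 2041·(211)
So 870·(-495) ≡ 1 (mod 2041); multiply by 946: x ≡ -468270 (mod 2041).
Smallest nonnegative: x = -468270 mod 2041 = 1160.

1160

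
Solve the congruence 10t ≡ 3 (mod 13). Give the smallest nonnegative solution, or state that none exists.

gcd(13, 10) = 1.
1 divides 3, so solutions exist.
By Bézout, 10×(4) + 13×(-3) = 1.
So 10×(4) ≡ 1 (mod 13); multiply by 3: t ≡ 12 (mod 13).
Smallest nonnegative: t = 12 mod 13 = 12.

12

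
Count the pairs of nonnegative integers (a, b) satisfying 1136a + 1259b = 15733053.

11

gcd(1259, 1136) = 1  (1259 = 1*1136 + 123, 1136 = 9*123 + 29, 123 = 4*29 + 7, 29 = 4*7 + 1, 7 = 7*1).
Back-substituting, 1136*(174) + 1259*(-157) = 1.
Scale by 15733053: one solution is (2737551222, -2470089321). Reduce a mod 1259: (507, 12039).
General: a = 507 + 1259t, b = 12039 - 1136t.
a ≥ 0 ⇒ t ≥ 0; b ≥ 0 ⇒ t ≤ 10. So t ∈ [0, 10]: 11 solutions.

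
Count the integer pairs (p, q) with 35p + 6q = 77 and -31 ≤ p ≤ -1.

5

gcd(35, 6):
  35 = 5×6 + 5
  6 = 1×5 + 1
  5 = 5×1
so gcd(35, 6) = 1.
Back-substitute for Bézout coefficients:
  1 = 6 - 1×5
  ... = 35×(-1) + 6×(6)
Scale by 77: particular solution (-77, 462); reduce p mod 6: (1, 7).
General solution: p = 1 + 6t, q = 7 - 35t for integer t.
-31 ≤ 1 + 6t ≤ -1 gives t ∈ [-5, -1], which is 5 values.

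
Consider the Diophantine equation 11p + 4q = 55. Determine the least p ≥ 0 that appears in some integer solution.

1

gcd(11, 4):
  11 = 2×4 + 3
  4 = 1×3 + 1
  3 = 3×1
so gcd(11, 4) = 1.
1 divides 55, so solutions exist.
Back-substitute for Bézout coefficients:
  1 = 4 - 1×3
  ... = 11×(-1) + 4×(3)
Scale by 55/1 = 55: (p₀, q₀) = (-55, 165).
General solution: p = -55 + 4t, q = 165 - 11t for integer t.
p ≥ 0: smallest is -55 mod 4 = 1 (at t = 14), with q = 11.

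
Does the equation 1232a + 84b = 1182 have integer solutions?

no

gcd(1232, 84) = 28  (1232 = 14*84 + 56, 84 = 1*56 + 28, 56 = 2*28).
28 does not divide 1182 (remainder 6), so no integer solutions.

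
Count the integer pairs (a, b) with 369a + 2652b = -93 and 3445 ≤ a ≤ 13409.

gcd(2652, 369) = 3  (2652 = 7*369 + 69, 369 = 5*69 + 24, 69 = 2*24 + 21, 24 = 1*21 + 3, 21 = 7*3).
Back-substituting, 369*(115) + 2652*(-16) = 3.
Scale by -31: particular solution (-3565, 496); reduce a mod 884: (855, -119).
General solution: a = 855 + 884t, b = -119 - 123t for integer t.
3445 ≤ 855 + 884t ≤ 13409 gives t ∈ [3, 14], which is 12 values.

12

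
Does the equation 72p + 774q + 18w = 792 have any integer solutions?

gcd(774, 72) = 18.
gcd(18, 18) = 18.
18 divides 792, so integer solutions exist.

yes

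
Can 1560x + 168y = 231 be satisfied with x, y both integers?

no

gcd(1560, 168) = 24.
24 does not divide 231 (remainder 15), so no integer solutions.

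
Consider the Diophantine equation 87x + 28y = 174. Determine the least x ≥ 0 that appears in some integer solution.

2

gcd(87, 28) = 1.
1 divides 174, so solutions exist.
By Bézout, 87*(-9) + 28*(28) = 1.
Scale by 174/1 = 174: (x₀, y₀) = (-1566, 4872).
General solution: x = -1566 + 28t, y = 4872 - 87t for integer t.
x ≥ 0: smallest is -1566 mod 28 = 2 (at t = 56), with y = 0.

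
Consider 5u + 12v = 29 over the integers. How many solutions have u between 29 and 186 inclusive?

gcd(12, 5) = 1.
By Bézout, 5×(5) + 12×(-2) = 1.
Particular solution: (1, 2).
General solution: u = 1 + 12t, v = 2 - 5t for integer t.
29 ≤ 1 + 12t ≤ 186 gives t ∈ [3, 15], which is 13 values.

13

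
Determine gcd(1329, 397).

gcd(1329, 397) = 1  (1329 = 3·397 + 138, 397 = 2·138 + 121, 138 = 1·121 + 17, 121 = 7·17 + 2, 17 = 8·2 + 1, 2 = 2·1).

1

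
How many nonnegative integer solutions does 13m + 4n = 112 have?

gcd(13, 4) = 1  (13 = 3*4 + 1, 4 = 4*1).
Back-substituting, 13*(1) + 4*(-3) = 1.
Scale by 112: one solution is (112, -336). Reduce m mod 4: (0, 28).
General: m = 0 + 4t, n = 28 - 13t.
m ≥ 0 ⇒ t ≥ 0; n ≥ 0 ⇒ t ≤ 2. So t ∈ [0, 2]: 3 solutions.

3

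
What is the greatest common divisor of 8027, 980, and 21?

gcd(8027, 980) = 1  (8027 = 8*980 + 187, 980 = 5*187 + 45, 187 = 4*45 + 7, 45 = 6*7 + 3, 7 = 2*3 + 1, 3 = 3*1).
gcd(1, 21) = 1.

1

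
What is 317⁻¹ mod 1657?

gcd(1657, 317) = 1  (1657 = 5·317 + 72, 317 = 4·72 + 29, 72 = 2·29 + 14, 29 = 2·14 + 1, 14 = 14·1).
Back-substituting, 317·(115) + 1657·(-22) = 1.
So 317·115 ≡ 1 (mod 1657), and 115 mod 1657 = 115.

115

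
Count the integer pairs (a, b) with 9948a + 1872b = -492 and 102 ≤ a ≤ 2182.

gcd(9948, 1872):
  9948 = 5*1872 + 588
  1872 = 3*588 + 108
  588 = 5*108 + 48
  108 = 2*48 + 12
  48 = 4*12
so gcd(9948, 1872) = 12.
Back-substitute for Bézout coefficients:
  12 = 108 - 2*48
  ... = 9948*(-35) + 1872*(186)
Scale by -41: particular solution (1435, -7626); reduce a mod 156: (31, -165).
General solution: a = 31 + 156t, b = -165 - 829t for integer t.
102 ≤ 31 + 156t ≤ 2182 gives t ∈ [1, 13], which is 13 values.

13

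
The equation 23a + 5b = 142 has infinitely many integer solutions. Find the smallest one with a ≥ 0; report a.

gcd(23, 5):
  23 = 4·5 + 3
  5 = 1·3 + 2
  3 = 1·2 + 1
  2 = 2·1
so gcd(23, 5) = 1.
1 divides 142, so solutions exist.
Back-substitute for Bézout coefficients:
  1 = 3 - 1·2
  ... = 23·(2) + 5·(-9)
Scale by 142/1 = 142: (a₀, b₀) = (284, -1278).
General solution: a = 284 + 5t, b = -1278 - 23t for integer t.
a ≥ 0: smallest is 284 mod 5 = 4 (at t = -56), with b = 10.

4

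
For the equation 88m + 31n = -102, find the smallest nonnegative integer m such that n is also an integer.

gcd(88, 31) = 1  (88 = 2·31 + 26, 31 = 1·26 + 5, 26 = 5·5 + 1, 5 = 5·1).
1 divides -102, so solutions exist.
Back-substituting, 88·(6) + 31·(-17) = 1.
Scale by -102/1 = -102: (m₀, n₀) = (-612, 1734).
General solution: m = -612 + 31t, n = 1734 - 88t for integer t.
m ≥ 0: smallest is -612 mod 31 = 8 (at t = 20), with n = -26.

8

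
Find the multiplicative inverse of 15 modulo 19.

14

gcd(19, 15):
  19 = 1×15 + 4
  15 = 3×4 + 3
  4 = 1×3 + 1
  3 = 3×1
so gcd(19, 15) = 1.
Back-substitute for Bézout coefficients:
  1 = 4 - 1×3
  ... = 15×(-5) + 19×(4)
So 15×-5 ≡ 1 (mod 19), and -5 mod 19 = 14.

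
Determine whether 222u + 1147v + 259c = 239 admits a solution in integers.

gcd(1147, 222) = 37.
gcd(37, 259) = 37.
37 does not divide 239 (remainder 17), so no integer solutions.

no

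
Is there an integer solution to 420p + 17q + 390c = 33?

yes

gcd(420, 17) = 1.
gcd(1, 390) = 1.
1 divides 33, so integer solutions exist.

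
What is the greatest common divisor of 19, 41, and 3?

gcd(41, 19) = 1  (41 = 2×19 + 3, 19 = 6×3 + 1, 3 = 3×1).
gcd(1, 3) = 1.

1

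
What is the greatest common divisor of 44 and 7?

1

gcd(44, 7):
  44 = 6×7 + 2
  7 = 3×2 + 1
  2 = 2×1
so gcd(44, 7) = 1.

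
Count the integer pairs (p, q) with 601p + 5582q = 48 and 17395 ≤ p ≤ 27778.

gcd(5582, 601):
  5582 = 9*601 + 173
  601 = 3*173 + 82
  173 = 2*82 + 9
  82 = 9*9 + 1
  9 = 9*1
so gcd(5582, 601) = 1.
Back-substitute for Bézout coefficients:
  1 = 82 - 9*9
  ... = 601*(613) + 5582*(-66)
Scale by 48: particular solution (29424, -3168); reduce p mod 5582: (1514, -163).
General solution: p = 1514 + 5582t, q = -163 - 601t for integer t.
17395 ≤ 1514 + 5582t ≤ 27778 gives t ∈ [3, 4], which is 2 values.

2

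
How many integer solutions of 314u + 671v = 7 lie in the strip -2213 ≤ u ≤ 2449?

7

gcd(671, 314) = 1  (671 = 2·314 + 43, 314 = 7·43 + 13, 43 = 3·13 + 4, 13 = 3·4 + 1, 4 = 4·1).
Back-substituting, 314·(156) + 671·(-73) = 1.
Scale by 7: particular solution (1092, -511); reduce u mod 671: (421, -197).
General solution: u = 421 + 671t, v = -197 - 314t for integer t.
-2213 ≤ 421 + 671t ≤ 2449 gives t ∈ [-3, 3], which is 7 values.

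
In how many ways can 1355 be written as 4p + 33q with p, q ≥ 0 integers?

10

gcd(33, 4) = 1.
By Bézout, 4*(-8) + 33*(1) = 1.
One solution: (17, 39).
General: p = 17 + 33t, q = 39 - 4t.
p ≥ 0 ⇒ t ≥ 0; q ≥ 0 ⇒ t ≤ 9. So t ∈ [0, 9]: 10 solutions.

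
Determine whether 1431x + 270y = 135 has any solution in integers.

yes

gcd(1431, 270):
  1431 = 5×270 + 81
  270 = 3×81 + 27
  81 = 3×27
so gcd(1431, 270) = 27.
27 divides 135, so integer solutions exist.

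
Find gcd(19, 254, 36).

1

gcd(254, 19) = 1.
gcd(1, 36) = 1.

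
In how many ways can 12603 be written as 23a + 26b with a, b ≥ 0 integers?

gcd(26, 23) = 1  (26 = 1·23 + 3, 23 = 7·3 + 2, 3 = 1·2 + 1, 2 = 2·1).
Back-substituting, 23·(-9) + 26·(8) = 1.
Scale by 12603: one solution is (-113427, 100824). Reduce a mod 26: (11, 475).
General: a = 11 + 26t, b = 475 - 23t.
a ≥ 0 ⇒ t ≥ 0; b ≥ 0 ⇒ t ≤ 20. So t ∈ [0, 20]: 21 solutions.

21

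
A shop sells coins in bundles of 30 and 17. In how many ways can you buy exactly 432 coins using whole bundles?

1

Need nonnegative integers with 30j + 17k = 432.
gcd(30, 17) = 1, and 30·(4) + 17·(-7) = 1.
So (j₀, k₀) = (1728, -3024); general j = 1728 + 17t, k = -3024 - 30t.
j ≥ 0 ⇒ t ≥ -101; k ≥ 0 ⇒ t ≤ -101. That's 1 value of t.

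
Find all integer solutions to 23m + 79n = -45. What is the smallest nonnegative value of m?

53

gcd(79, 23) = 1.
1 divides -45, so solutions exist.
By Bézout, 23×(-24) + 79×(7) = 1.
Scale by -45/1 = -45: (m₀, n₀) = (1080, -315).
General solution: m = 1080 + 79t, n = -315 - 23t for integer t.
m ≥ 0: smallest is 1080 mod 79 = 53 (at t = -13), with n = -16.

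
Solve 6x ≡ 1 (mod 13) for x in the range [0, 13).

11

gcd(13, 6) = 1.
By Bézout, 6·(-2) + 13·(1) = 1.
So 6·-2 ≡ 1 (mod 13), and -2 mod 13 = 11.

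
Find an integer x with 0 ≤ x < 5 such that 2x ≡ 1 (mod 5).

gcd(5, 2) = 1.
By Bézout, 2·(-2) + 5·(1) = 1.
So 2·-2 ≡ 1 (mod 5), and -2 mod 5 = 3.

3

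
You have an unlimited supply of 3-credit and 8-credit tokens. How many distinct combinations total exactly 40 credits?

2

Need nonnegative integers with 3j + 8k = 40.
gcd(3, 8) = 1, and 3·(3) + 8·(-1) = 1.
So (j₀, k₀) = (120, -40); general j = 120 + 8t, k = -40 - 3t.
j ≥ 0 ⇒ t ≥ -15; k ≥ 0 ⇒ t ≤ -14. That's 2 values of t.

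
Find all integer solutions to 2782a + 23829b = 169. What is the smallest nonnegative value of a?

1105

gcd(23829, 2782) = 13  (23829 = 8*2782 + 1573, 2782 = 1*1573 + 1209, 1573 = 1*1209 + 364, 1209 = 3*364 + 117, 364 = 3*117 + 13, 117 = 9*13).
13 divides 169, so solutions exist.
Back-substituting, 2782*(-197) + 23829*(23) = 13.
Scale by 169/13 = 13: (a₀, b₀) = (-2561, 299).
General solution: a = -2561 + 1833t, b = 299 - 214t for integer t.
a ≥ 0: smallest is -2561 mod 1833 = 1105 (at t = 2), with b = -129.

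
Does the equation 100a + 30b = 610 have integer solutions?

yes

gcd(100, 30):
  100 = 3·30 + 10
  30 = 3·10
so gcd(100, 30) = 10.
10 divides 610, so integer solutions exist.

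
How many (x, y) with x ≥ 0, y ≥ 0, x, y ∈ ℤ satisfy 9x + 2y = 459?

26

gcd(9, 2) = 1.
By Bézout, 9·(1) + 2·(-4) = 1.
One solution: (1, 225).
General: x = 1 + 2t, y = 225 - 9t.
x ≥ 0 ⇒ t ≥ 0; y ≥ 0 ⇒ t ≤ 25. So t ∈ [0, 25]: 26 solutions.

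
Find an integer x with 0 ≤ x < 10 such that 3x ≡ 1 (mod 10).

gcd(10, 3) = 1  (10 = 3*3 + 1, 3 = 3*1).
Back-substituting, 3*(-3) + 10*(1) = 1.
So 3*-3 ≡ 1 (mod 10), and -3 mod 10 = 7.

7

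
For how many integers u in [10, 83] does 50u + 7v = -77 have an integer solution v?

10

gcd(50, 7) = 1.
By Bézout, 50×(1) + 7×(-7) = 1.
Particular solution: (0, -11).
General solution: u = 0 + 7t, v = -11 - 50t for integer t.
10 ≤ 0 + 7t ≤ 83 gives t ∈ [2, 11], which is 10 values.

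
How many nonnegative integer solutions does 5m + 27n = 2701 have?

gcd(27, 5):
  27 = 5*5 + 2
  5 = 2*2 + 1
  2 = 2*1
so gcd(27, 5) = 1.
Back-substitute for Bézout coefficients:
  1 = 5 - 2*2
  ... = 5*(11) + 27*(-2)
Scale by 2701: one solution is (29711, -5402). Reduce m mod 27: (11, 98).
General: m = 11 + 27t, n = 98 - 5t.
m ≥ 0 ⇒ t ≥ 0; n ≥ 0 ⇒ t ≤ 19. So t ∈ [0, 19]: 20 solutions.

20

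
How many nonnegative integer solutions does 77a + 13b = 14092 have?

15

gcd(77, 13):
  77 = 5·13 + 12
  13 = 1·12 + 1
  12 = 12·1
so gcd(77, 13) = 1.
Back-substitute for Bézout coefficients:
  1 = 13 - 1·12
  ... = 77·(-1) + 13·(6)
Scale by 14092: one solution is (-14092, 84552). Reduce a mod 13: (0, 1084).
General: a = 0 + 13t, b = 1084 - 77t.
a ≥ 0 ⇒ t ≥ 0; b ≥ 0 ⇒ t ≤ 14. So t ∈ [0, 14]: 15 solutions.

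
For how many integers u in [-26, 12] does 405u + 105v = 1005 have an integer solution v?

gcd(405, 105) = 15.
By Bézout, 405*(-1) + 105*(4) = 15.
Particular solution: (3, -2).
General solution: u = 3 + 7t, v = -2 - 27t for integer t.
-26 ≤ 3 + 7t ≤ 12 gives t ∈ [-4, 1], which is 6 values.

6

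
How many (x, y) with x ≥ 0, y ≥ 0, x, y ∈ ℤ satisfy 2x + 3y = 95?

16

gcd(3, 2) = 1.
By Bézout, 2*(-1) + 3*(1) = 1.
One solution: (1, 31).
General: x = 1 + 3t, y = 31 - 2t.
x ≥ 0 ⇒ t ≥ 0; y ≥ 0 ⇒ t ≤ 15. So t ∈ [0, 15]: 16 solutions.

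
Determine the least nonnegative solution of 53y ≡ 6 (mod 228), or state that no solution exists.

gcd(228, 53) = 1.
1 divides 6, so solutions exist.
By Bézout, 53×(-43) + 228×(10) = 1.
So 53×(-43) ≡ 1 (mod 228); multiply by 6: y ≡ -258 (mod 228).
Smallest nonnegative: y = -258 mod 228 = 198.

198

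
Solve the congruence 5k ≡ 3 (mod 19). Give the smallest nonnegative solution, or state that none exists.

12

gcd(19, 5):
  19 = 3·5 + 4
  5 = 1·4 + 1
  4 = 4·1
so gcd(19, 5) = 1.
1 divides 3, so solutions exist.
Back-substitute for Bézout coefficients:
  1 = 5 - 1·4
  ... = 5·(4) + 19·(-1)
So 5·(4) ≡ 1 (mod 19); multiply by 3: k ≡ 12 (mod 19).
Smallest nonnegative: k = 12 mod 19 = 12.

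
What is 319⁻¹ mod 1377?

gcd(1377, 319) = 1  (1377 = 4·319 + 101, 319 = 3·101 + 16, 101 = 6·16 + 5, 16 = 3·5 + 1, 5 = 5·1).
Back-substituting, 319·(259) + 1377·(-60) = 1.
So 319·259 ≡ 1 (mod 1377), and 259 mod 1377 = 259.

259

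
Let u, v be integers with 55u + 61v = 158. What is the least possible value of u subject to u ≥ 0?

55

gcd(61, 55) = 1  (61 = 1×55 + 6, 55 = 9×6 + 1, 6 = 6×1).
1 divides 158, so solutions exist.
Back-substituting, 55×(10) + 61×(-9) = 1.
Scale by 158/1 = 158: (u₀, v₀) = (1580, -1422).
General solution: u = 1580 + 61t, v = -1422 - 55t for integer t.
u ≥ 0: smallest is 1580 mod 61 = 55 (at t = -25), with v = -47.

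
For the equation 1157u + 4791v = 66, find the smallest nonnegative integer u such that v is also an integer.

gcd(4791, 1157):
  4791 = 4*1157 + 163
  1157 = 7*163 + 16
  163 = 10*16 + 3
  16 = 5*3 + 1
  3 = 3*1
so gcd(4791, 1157) = 1.
1 divides 66, so solutions exist.
Back-substitute for Bézout coefficients:
  1 = 16 - 5*3
  ... = 1157*(1499) + 4791*(-362)
Scale by 66/1 = 66: (u₀, v₀) = (98934, -23892).
General solution: u = 98934 + 4791t, v = -23892 - 1157t for integer t.
u ≥ 0: smallest is 98934 mod 4791 = 3114 (at t = -20), with v = -752.

3114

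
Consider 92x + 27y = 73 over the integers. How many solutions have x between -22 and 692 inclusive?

gcd(92, 27) = 1.
By Bézout, 92·(5) + 27·(-17) = 1.
Particular solution: (14, -45).
General solution: x = 14 + 27t, y = -45 - 92t for integer t.
-22 ≤ 14 + 27t ≤ 692 gives t ∈ [-1, 25], which is 27 values.

27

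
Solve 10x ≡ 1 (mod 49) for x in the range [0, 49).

5

gcd(49, 10) = 1.
By Bézout, 10·(5) + 49·(-1) = 1.
So 10·5 ≡ 1 (mod 49), and 5 mod 49 = 5.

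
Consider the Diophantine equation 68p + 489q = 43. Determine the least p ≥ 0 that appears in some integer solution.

353

gcd(489, 68):
  489 = 7·68 + 13
  68 = 5·13 + 3
  13 = 4·3 + 1
  3 = 3·1
so gcd(489, 68) = 1.
1 divides 43, so solutions exist.
Back-substitute for Bézout coefficients:
  1 = 13 - 4·3
  ... = 68·(-151) + 489·(21)
Scale by 43/1 = 43: (p₀, q₀) = (-6493, 903).
General solution: p = -6493 + 489t, q = 903 - 68t for integer t.
p ≥ 0: smallest is -6493 mod 489 = 353 (at t = 14), with q = -49.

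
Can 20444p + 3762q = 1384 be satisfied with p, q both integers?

gcd(20444, 3762) = 38.
38 does not divide 1384 (remainder 16), so no integer solutions.

no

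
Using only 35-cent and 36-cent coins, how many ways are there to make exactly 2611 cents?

2

Need nonnegative integers with 35j + 36k = 2611.
gcd(35, 36) = 1, and 35·(-1) + 36·(1) = 1.
So (j₀, k₀) = (-2611, 2611); general j = -2611 + 36t, k = 2611 - 35t.
j ≥ 0 ⇒ t ≥ 73; k ≥ 0 ⇒ t ≤ 74. That's 2 values of t.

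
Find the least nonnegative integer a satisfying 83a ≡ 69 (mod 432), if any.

183

gcd(432, 83) = 1  (432 = 5*83 + 17, 83 = 4*17 + 15, 17 = 1*15 + 2, 15 = 7*2 + 1, 2 = 2*1).
1 divides 69, so solutions exist.
Back-substituting, 83*(203) + 432*(-39) = 1.
So 83*(203) ≡ 1 (mod 432); multiply by 69: a ≡ 14007 (mod 432).
Smallest nonnegative: a = 14007 mod 432 = 183.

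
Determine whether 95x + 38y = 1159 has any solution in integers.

gcd(95, 38) = 19  (95 = 2×38 + 19, 38 = 2×19).
19 divides 1159, so integer solutions exist.

yes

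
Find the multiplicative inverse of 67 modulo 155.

gcd(155, 67) = 1.
By Bézout, 67*(-37) + 155*(16) = 1.
So 67*-37 ≡ 1 (mod 155), and -37 mod 155 = 118.

118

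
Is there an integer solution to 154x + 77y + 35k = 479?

no

gcd(154, 77):
  154 = 2·77
so gcd(154, 77) = 77.
gcd(77, 35) = 7.
7 does not divide 479 (remainder 3), so no integer solutions.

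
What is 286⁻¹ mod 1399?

gcd(1399, 286) = 1.
By Bézout, 286*(-406) + 1399*(83) = 1.
So 286*-406 ≡ 1 (mod 1399), and -406 mod 1399 = 993.

993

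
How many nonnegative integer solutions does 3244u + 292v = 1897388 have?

8

gcd(3244, 292) = 4  (3244 = 11·292 + 32, 292 = 9·32 + 4, 32 = 8·4).
Back-substituting, 3244·(-9) + 292·(100) = 4.
Scale by 474347: one solution is (-4269123, 47434700). Reduce u mod 73: (63, 5798).
General: u = 63 + 73t, v = 5798 - 811t.
u ≥ 0 ⇒ t ≥ 0; v ≥ 0 ⇒ t ≤ 7. So t ∈ [0, 7]: 8 solutions.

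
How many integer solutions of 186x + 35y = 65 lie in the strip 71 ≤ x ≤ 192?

gcd(186, 35) = 1.
By Bézout, 186·(16) + 35·(-85) = 1.
Particular solution: (25, -131).
General solution: x = 25 + 35t, y = -131 - 186t for integer t.
71 ≤ 25 + 35t ≤ 192 gives t ∈ [2, 4], which is 3 values.

3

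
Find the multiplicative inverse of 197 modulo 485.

gcd(485, 197) = 1  (485 = 2×197 + 91, 197 = 2×91 + 15, 91 = 6×15 + 1, 15 = 15×1).
Back-substituting, 197×(-32) + 485×(13) = 1.
So 197×-32 ≡ 1 (mod 485), and -32 mod 485 = 453.

453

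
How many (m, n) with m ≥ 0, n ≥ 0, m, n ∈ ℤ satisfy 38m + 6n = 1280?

11

gcd(38, 6):
  38 = 6·6 + 2
  6 = 3·2
so gcd(38, 6) = 2.
Back-substitute for Bézout coefficients:
  2 = 38 - 6·6
  ... = 38·(1) + 6·(-6)
Scale by 640: one solution is (640, -3840). Reduce m mod 3: (1, 207).
General: m = 1 + 3t, n = 207 - 19t.
m ≥ 0 ⇒ t ≥ 0; n ≥ 0 ⇒ t ≤ 10. So t ∈ [0, 10]: 11 solutions.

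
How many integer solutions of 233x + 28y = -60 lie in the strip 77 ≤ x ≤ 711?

22

gcd(233, 28) = 1.
By Bézout, 233*(-3) + 28*(25) = 1.
Particular solution: (12, -102).
General solution: x = 12 + 28t, y = -102 - 233t for integer t.
77 ≤ 12 + 28t ≤ 711 gives t ∈ [3, 24], which is 22 values.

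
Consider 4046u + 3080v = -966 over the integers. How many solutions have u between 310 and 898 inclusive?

3

gcd(4046, 3080):
  4046 = 1·3080 + 966
  3080 = 3·966 + 182
  966 = 5·182 + 56
  182 = 3·56 + 14
  56 = 4·14
so gcd(4046, 3080) = 14.
Back-substitute for Bézout coefficients:
  14 = 182 - 3·56
  ... = 4046·(-51) + 3080·(67)
Scale by -69: particular solution (3519, -4623); reduce u mod 220: (219, -288).
General solution: u = 219 + 220t, v = -288 - 289t for integer t.
310 ≤ 219 + 220t ≤ 898 gives t ∈ [1, 3], which is 3 values.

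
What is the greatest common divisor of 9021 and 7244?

1

gcd(9021, 7244) = 1  (9021 = 1×7244 + 1777, 7244 = 4×1777 + 136, 1777 = 13×136 + 9, 136 = 15×9 + 1, 9 = 9×1).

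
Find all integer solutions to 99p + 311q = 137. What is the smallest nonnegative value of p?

gcd(311, 99):
  311 = 3*99 + 14
  99 = 7*14 + 1
  14 = 14*1
so gcd(311, 99) = 1.
1 divides 137, so solutions exist.
Back-substitute for Bézout coefficients:
  1 = 99 - 7*14
  ... = 99*(22) + 311*(-7)
Scale by 137/1 = 137: (p₀, q₀) = (3014, -959).
General solution: p = 3014 + 311t, q = -959 - 99t for integer t.
p ≥ 0: smallest is 3014 mod 311 = 215 (at t = -9), with q = -68.

215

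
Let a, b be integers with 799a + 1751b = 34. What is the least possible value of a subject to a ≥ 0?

gcd(1751, 799) = 17.
17 divides 34, so solutions exist.
By Bézout, 799×(-46) + 1751×(21) = 17.
Scale by 34/17 = 2: (a₀, b₀) = (-92, 42).
General solution: a = -92 + 103t, b = 42 - 47t for integer t.
a ≥ 0: smallest is -92 mod 103 = 11 (at t = 1), with b = -5.

11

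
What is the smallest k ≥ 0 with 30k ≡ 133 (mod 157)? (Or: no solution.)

62

gcd(157, 30) = 1  (157 = 5·30 + 7, 30 = 4·7 + 2, 7 = 3·2 + 1, 2 = 2·1).
1 divides 133, so solutions exist.
Back-substituting, 30·(-68) + 157·(13) = 1.
So 30·(-68) ≡ 1 (mod 157); multiply by 133: k ≡ -9044 (mod 157).
Smallest nonnegative: k = -9044 mod 157 = 62.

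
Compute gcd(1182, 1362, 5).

1

gcd(1362, 1182):
  1362 = 1*1182 + 180
  1182 = 6*180 + 102
  180 = 1*102 + 78
  102 = 1*78 + 24
  78 = 3*24 + 6
  24 = 4*6
so gcd(1362, 1182) = 6.
gcd(6, 5) = 1.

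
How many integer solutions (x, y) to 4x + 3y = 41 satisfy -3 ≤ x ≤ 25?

9

gcd(4, 3):
  4 = 1·3 + 1
  3 = 3·1
so gcd(4, 3) = 1.
Back-substitute for Bézout coefficients:
  1 = 4 - 1·3
  ... = 4·(1) + 3·(-1)
Scale by 41: particular solution (41, -41); reduce x mod 3: (2, 11).
General solution: x = 2 + 3t, y = 11 - 4t for integer t.
-3 ≤ 2 + 3t ≤ 25 gives t ∈ [-1, 7], which is 9 values.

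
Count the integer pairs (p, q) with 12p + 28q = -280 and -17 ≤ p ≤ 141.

gcd(28, 12) = 4.
By Bézout, 12·(-2) + 28·(1) = 4.
Particular solution: (0, -10).
General solution: p = 0 + 7t, q = -10 - 3t for integer t.
-17 ≤ 0 + 7t ≤ 141 gives t ∈ [-2, 20], which is 23 values.

23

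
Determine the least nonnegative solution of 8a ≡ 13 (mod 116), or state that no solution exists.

no solution

gcd(116, 8) = 4  (116 = 14×8 + 4, 8 = 2×4).
4 does not divide 13, so the congruence has no solution.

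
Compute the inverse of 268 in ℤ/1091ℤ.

574

gcd(1091, 268) = 1  (1091 = 4*268 + 19, 268 = 14*19 + 2, 19 = 9*2 + 1, 2 = 2*1).
Back-substituting, 268*(-517) + 1091*(127) = 1.
So 268*-517 ≡ 1 (mod 1091), and -517 mod 1091 = 574.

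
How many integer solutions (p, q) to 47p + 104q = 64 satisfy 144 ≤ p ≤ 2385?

gcd(104, 47) = 1  (104 = 2·47 + 10, 47 = 4·10 + 7, 10 = 1·7 + 3, 7 = 2·3 + 1, 3 = 3·1).
Back-substituting, 47·(31) + 104·(-14) = 1.
Scale by 64: particular solution (1984, -896); reduce p mod 104: (8, -3).
General solution: p = 8 + 104t, q = -3 - 47t for integer t.
144 ≤ 8 + 104t ≤ 2385 gives t ∈ [2, 22], which is 21 values.

21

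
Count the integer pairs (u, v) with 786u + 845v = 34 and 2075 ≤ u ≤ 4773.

3

gcd(845, 786) = 1.
By Bézout, 786×(401) + 845×(-373) = 1.
Particular solution: (114, -106).
General solution: u = 114 + 845t, v = -106 - 786t for integer t.
2075 ≤ 114 + 845t ≤ 4773 gives t ∈ [3, 5], which is 3 values.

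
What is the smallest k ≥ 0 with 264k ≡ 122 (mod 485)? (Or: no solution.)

gcd(485, 264):
  485 = 1*264 + 221
  264 = 1*221 + 43
  221 = 5*43 + 6
  43 = 7*6 + 1
  6 = 6*1
so gcd(485, 264) = 1.
1 divides 122, so solutions exist.
Back-substitute for Bézout coefficients:
  1 = 43 - 7*6
  ... = 264*(79) + 485*(-43)
So 264*(79) ≡ 1 (mod 485); multiply by 122: k ≡ 9638 (mod 485).
Smallest nonnegative: k = 9638 mod 485 = 423.

423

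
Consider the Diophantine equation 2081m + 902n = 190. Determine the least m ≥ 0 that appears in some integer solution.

gcd(2081, 902):
  2081 = 2×902 + 277
  902 = 3×277 + 71
  277 = 3×71 + 64
  71 = 1×64 + 7
  64 = 9×7 + 1
  7 = 7×1
so gcd(2081, 902) = 1.
1 divides 190, so solutions exist.
Back-substitute for Bézout coefficients:
  1 = 64 - 9×7
  ... = 2081×(127) + 902×(-293)
Scale by 190/1 = 190: (m₀, n₀) = (24130, -55670).
General solution: m = 24130 + 902t, n = -55670 - 2081t for integer t.
m ≥ 0: smallest is 24130 mod 902 = 678 (at t = -26), with n = -1564.

678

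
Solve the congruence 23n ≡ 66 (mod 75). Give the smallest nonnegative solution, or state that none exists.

gcd(75, 23):
  75 = 3×23 + 6
  23 = 3×6 + 5
  6 = 1×5 + 1
  5 = 5×1
so gcd(75, 23) = 1.
1 divides 66, so solutions exist.
Back-substitute for Bézout coefficients:
  1 = 6 - 1×5
  ... = 23×(-13) + 75×(4)
So 23×(-13) ≡ 1 (mod 75); multiply by 66: n ≡ -858 (mod 75).
Smallest nonnegative: n = -858 mod 75 = 42.

42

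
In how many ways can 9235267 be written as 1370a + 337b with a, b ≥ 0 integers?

20

gcd(1370, 337):
  1370 = 4·337 + 22
  337 = 15·22 + 7
  22 = 3·7 + 1
  7 = 7·1
so gcd(1370, 337) = 1.
Back-substitute for Bézout coefficients:
  1 = 22 - 3·7
  ... = 1370·(46) + 337·(-187)
Scale by 9235267: one solution is (424822282, -1726994929). Reduce a mod 337: (82, 27071).
General: a = 82 + 337t, b = 27071 - 1370t.
a ≥ 0 ⇒ t ≥ 0; b ≥ 0 ⇒ t ≤ 19. So t ∈ [0, 19]: 20 solutions.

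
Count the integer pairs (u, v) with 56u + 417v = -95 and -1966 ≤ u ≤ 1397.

gcd(417, 56) = 1  (417 = 7·56 + 25, 56 = 2·25 + 6, 25 = 4·6 + 1, 6 = 6·1).
Back-substituting, 56·(-67) + 417·(9) = 1.
Scale by -95: particular solution (6365, -855); reduce u mod 417: (110, -15).
General solution: u = 110 + 417t, v = -15 - 56t for integer t.
-1966 ≤ 110 + 417t ≤ 1397 gives t ∈ [-4, 3], which is 8 values.

8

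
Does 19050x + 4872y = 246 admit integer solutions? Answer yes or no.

gcd(19050, 4872) = 6  (19050 = 3*4872 + 4434, 4872 = 1*4434 + 438, 4434 = 10*438 + 54, 438 = 8*54 + 6, 54 = 9*6).
6 divides 246, so integer solutions exist.

yes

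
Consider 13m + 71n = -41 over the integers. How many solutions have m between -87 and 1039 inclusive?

gcd(71, 13) = 1.
By Bézout, 13·(11) + 71·(-2) = 1.
Particular solution: (46, -9).
General solution: m = 46 + 71t, n = -9 - 13t for integer t.
-87 ≤ 46 + 71t ≤ 1039 gives t ∈ [-1, 13], which is 15 values.

15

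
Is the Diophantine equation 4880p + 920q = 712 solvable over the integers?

gcd(4880, 920) = 40.
40 does not divide 712 (remainder 32), so no integer solutions.

no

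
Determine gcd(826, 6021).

1

gcd(6021, 826):
  6021 = 7*826 + 239
  826 = 3*239 + 109
  239 = 2*109 + 21
  109 = 5*21 + 4
  21 = 5*4 + 1
  4 = 4*1
so gcd(6021, 826) = 1.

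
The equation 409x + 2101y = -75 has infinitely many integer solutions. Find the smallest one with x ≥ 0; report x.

1695

gcd(2101, 409) = 1  (2101 = 5×409 + 56, 409 = 7×56 + 17, 56 = 3×17 + 5, 17 = 3×5 + 2, 5 = 2×2 + 1, 2 = 2×1).
1 divides -75, so solutions exist.
Back-substituting, 409×(-863) + 2101×(168) = 1.
Scale by -75/1 = -75: (x₀, y₀) = (64725, -12600).
General solution: x = 64725 + 2101t, y = -12600 - 409t for integer t.
x ≥ 0: smallest is 64725 mod 2101 = 1695 (at t = -30), with y = -330.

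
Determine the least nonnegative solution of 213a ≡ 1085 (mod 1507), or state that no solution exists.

gcd(1507, 213) = 1.
1 divides 1085, so solutions exist.
By Bézout, 213·(-283) + 1507·(40) = 1.
So 213·(-283) ≡ 1 (mod 1507); multiply by 1085: a ≡ -307055 (mod 1507).
Smallest nonnegative: a = -307055 mod 1507 = 373.

373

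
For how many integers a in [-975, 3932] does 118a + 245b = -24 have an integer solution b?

20

gcd(245, 118) = 1  (245 = 2·118 + 9, 118 = 13·9 + 1, 9 = 9·1).
Back-substituting, 118·(27) + 245·(-13) = 1.
Scale by -24: particular solution (-648, 312); reduce a mod 245: (87, -42).
General solution: a = 87 + 245t, b = -42 - 118t for integer t.
-975 ≤ 87 + 245t ≤ 3932 gives t ∈ [-4, 15], which is 20 values.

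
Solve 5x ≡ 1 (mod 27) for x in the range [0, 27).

11

gcd(27, 5):
  27 = 5×5 + 2
  5 = 2×2 + 1
  2 = 2×1
so gcd(27, 5) = 1.
Back-substitute for Bézout coefficients:
  1 = 5 - 2×2
  ... = 5×(11) + 27×(-2)
So 5×11 ≡ 1 (mod 27), and 11 mod 27 = 11.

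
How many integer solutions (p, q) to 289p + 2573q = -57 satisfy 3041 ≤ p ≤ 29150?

10

gcd(2573, 289):
  2573 = 8*289 + 261
  289 = 1*261 + 28
  261 = 9*28 + 9
  28 = 3*9 + 1
  9 = 9*1
so gcd(2573, 289) = 1.
Back-substitute for Bézout coefficients:
  1 = 28 - 3*9
  ... = 289*(276) + 2573*(-31)
Scale by -57: particular solution (-15732, 1767); reduce p mod 2573: (2279, -256).
General solution: p = 2279 + 2573t, q = -256 - 289t for integer t.
3041 ≤ 2279 + 2573t ≤ 29150 gives t ∈ [1, 10], which is 10 values.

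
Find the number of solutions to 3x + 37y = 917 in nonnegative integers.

gcd(37, 3):
  37 = 12×3 + 1
  3 = 3×1
so gcd(37, 3) = 1.
Back-substitute for Bézout coefficients:
  1 = 37 - 12×3
  ... = 3×(-12) + 37×(1)
Scale by 917: one solution is (-11004, 917). Reduce x mod 37: (22, 23).
General: x = 22 + 37t, y = 23 - 3t.
x ≥ 0 ⇒ t ≥ 0; y ≥ 0 ⇒ t ≤ 7. So t ∈ [0, 7]: 8 solutions.

8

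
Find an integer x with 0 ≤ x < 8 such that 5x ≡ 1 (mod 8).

5

gcd(8, 5) = 1  (8 = 1×5 + 3, 5 = 1×3 + 2, 3 = 1×2 + 1, 2 = 2×1).
Back-substituting, 5×(-3) + 8×(2) = 1.
So 5×-3 ≡ 1 (mod 8), and -3 mod 8 = 5.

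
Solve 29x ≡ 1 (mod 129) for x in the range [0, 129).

89

gcd(129, 29) = 1.
By Bézout, 29*(-40) + 129*(9) = 1.
So 29*-40 ≡ 1 (mod 129), and -40 mod 129 = 89.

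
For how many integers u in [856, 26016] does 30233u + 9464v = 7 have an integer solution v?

gcd(30233, 9464):
  30233 = 3·9464 + 1841
  9464 = 5·1841 + 259
  1841 = 7·259 + 28
  259 = 9·28 + 7
  28 = 4·7
so gcd(30233, 9464) = 7.
Back-substitute for Bézout coefficients:
  7 = 259 - 9·28
  ... = 30233·(-329) + 9464·(1051)
Scale by 1: particular solution (-329, 1051); reduce u mod 1352: (1023, -3268).
General solution: u = 1023 + 1352t, v = -3268 - 4319t for integer t.
856 ≤ 1023 + 1352t ≤ 26016 gives t ∈ [0, 18], which is 19 values.

19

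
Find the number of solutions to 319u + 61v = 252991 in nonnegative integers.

13

gcd(319, 61) = 1.
By Bézout, 319×(-13) + 61×(68) = 1.
One solution: (54, 3865).
General: u = 54 + 61t, v = 3865 - 319t.
u ≥ 0 ⇒ t ≥ 0; v ≥ 0 ⇒ t ≤ 12. So t ∈ [0, 12]: 13 solutions.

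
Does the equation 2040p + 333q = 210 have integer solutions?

gcd(2040, 333):
  2040 = 6·333 + 42
  333 = 7·42 + 39
  42 = 1·39 + 3
  39 = 13·3
so gcd(2040, 333) = 3.
3 divides 210, so integer solutions exist.

yes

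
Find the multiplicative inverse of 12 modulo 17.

10

gcd(17, 12):
  17 = 1×12 + 5
  12 = 2×5 + 2
  5 = 2×2 + 1
  2 = 2×1
so gcd(17, 12) = 1.
Back-substitute for Bézout coefficients:
  1 = 5 - 2×2
  ... = 12×(-7) + 17×(5)
So 12×-7 ≡ 1 (mod 17), and -7 mod 17 = 10.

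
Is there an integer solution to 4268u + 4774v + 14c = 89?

gcd(4774, 4268) = 22  (4774 = 1×4268 + 506, 4268 = 8×506 + 220, 506 = 2×220 + 66, 220 = 3×66 + 22, 66 = 3×22).
gcd(22, 14) = 2.
2 does not divide 89 (remainder 1), so no integer solutions.

no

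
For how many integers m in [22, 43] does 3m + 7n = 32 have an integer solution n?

gcd(7, 3) = 1.
By Bézout, 3*(-2) + 7*(1) = 1.
Particular solution: (6, 2).
General solution: m = 6 + 7t, n = 2 - 3t for integer t.
22 ≤ 6 + 7t ≤ 43 gives t ∈ [3, 5], which is 3 values.

3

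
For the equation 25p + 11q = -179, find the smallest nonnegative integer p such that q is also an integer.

gcd(25, 11):
  25 = 2*11 + 3
  11 = 3*3 + 2
  3 = 1*2 + 1
  2 = 2*1
so gcd(25, 11) = 1.
1 divides -179, so solutions exist.
Back-substitute for Bézout coefficients:
  1 = 3 - 1*2
  ... = 25*(4) + 11*(-9)
Scale by -179/1 = -179: (p₀, q₀) = (-716, 1611).
General solution: p = -716 + 11t, q = 1611 - 25t for integer t.
p ≥ 0: smallest is -716 mod 11 = 10 (at t = 66), with q = -39.

10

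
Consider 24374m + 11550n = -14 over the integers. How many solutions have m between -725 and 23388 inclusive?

gcd(24374, 11550):
  24374 = 2*11550 + 1274
  11550 = 9*1274 + 84
  1274 = 15*84 + 14
  84 = 6*14
so gcd(24374, 11550) = 14.
Back-substitute for Bézout coefficients:
  14 = 1274 - 15*84
  ... = 24374*(136) + 11550*(-287)
Scale by -1: particular solution (-136, 287); reduce m mod 825: (689, -1454).
General solution: m = 689 + 825t, n = -1454 - 1741t for integer t.
-725 ≤ 689 + 825t ≤ 23388 gives t ∈ [-1, 27], which is 29 values.

29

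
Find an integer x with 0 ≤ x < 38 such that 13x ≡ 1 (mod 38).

gcd(38, 13) = 1  (38 = 2·13 + 12, 13 = 1·12 + 1, 12 = 12·1).
Back-substituting, 13·(3) + 38·(-1) = 1.
So 13·3 ≡ 1 (mod 38), and 3 mod 38 = 3.

3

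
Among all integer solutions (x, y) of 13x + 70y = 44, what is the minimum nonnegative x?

gcd(70, 13) = 1  (70 = 5*13 + 5, 13 = 2*5 + 3, 5 = 1*3 + 2, 3 = 1*2 + 1, 2 = 2*1).
1 divides 44, so solutions exist.
Back-substituting, 13*(27) + 70*(-5) = 1.
Scale by 44/1 = 44: (x₀, y₀) = (1188, -220).
General solution: x = 1188 + 70t, y = -220 - 13t for integer t.
x ≥ 0: smallest is 1188 mod 70 = 68 (at t = -16), with y = -12.

68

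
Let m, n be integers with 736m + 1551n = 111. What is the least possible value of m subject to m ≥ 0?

gcd(1551, 736):
  1551 = 2·736 + 79
  736 = 9·79 + 25
  79 = 3·25 + 4
  25 = 6·4 + 1
  4 = 4·1
so gcd(1551, 736) = 1.
1 divides 111, so solutions exist.
Back-substitute for Bézout coefficients:
  1 = 25 - 6·4
  ... = 736·(373) + 1551·(-177)
Scale by 111/1 = 111: (m₀, n₀) = (41403, -19647).
General solution: m = 41403 + 1551t, n = -19647 - 736t for integer t.
m ≥ 0: smallest is 41403 mod 1551 = 1077 (at t = -26), with n = -511.

1077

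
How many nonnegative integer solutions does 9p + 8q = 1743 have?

gcd(9, 8):
  9 = 1·8 + 1
  8 = 8·1
so gcd(9, 8) = 1.
Back-substitute for Bézout coefficients:
  1 = 9 - 1·8
  ... = 9·(1) + 8·(-1)
Scale by 1743: one solution is (1743, -1743). Reduce p mod 8: (7, 210).
General: p = 7 + 8t, q = 210 - 9t.
p ≥ 0 ⇒ t ≥ 0; q ≥ 0 ⇒ t ≤ 23. So t ∈ [0, 23]: 24 solutions.

24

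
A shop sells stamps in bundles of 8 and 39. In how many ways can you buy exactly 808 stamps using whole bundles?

3

Need nonnegative integers with 8j + 39k = 808.
gcd(8, 39) = 1, and 8·(5) + 39·(-1) = 1.
So (j₀, k₀) = (4040, -808); general j = 4040 + 39t, k = -808 - 8t.
j ≥ 0 ⇒ t ≥ -103; k ≥ 0 ⇒ t ≤ -101. That's 3 values of t.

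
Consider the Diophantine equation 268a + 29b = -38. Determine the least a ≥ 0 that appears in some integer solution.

gcd(268, 29) = 1  (268 = 9*29 + 7, 29 = 4*7 + 1, 7 = 7*1).
1 divides -38, so solutions exist.
Back-substituting, 268*(-4) + 29*(37) = 1.
Scale by -38/1 = -38: (a₀, b₀) = (152, -1406).
General solution: a = 152 + 29t, b = -1406 - 268t for integer t.
a ≥ 0: smallest is 152 mod 29 = 7 (at t = -5), with b = -66.

7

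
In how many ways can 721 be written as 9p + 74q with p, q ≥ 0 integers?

gcd(74, 9) = 1.
By Bézout, 9×(33) + 74×(-4) = 1.
One solution: (39, 5).
General: p = 39 + 74t, q = 5 - 9t.
p ≥ 0 ⇒ t ≥ 0; q ≥ 0 ⇒ t ≤ 0. So t ∈ [0, 0]: 1 solution.

1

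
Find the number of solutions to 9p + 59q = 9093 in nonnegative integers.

17

gcd(59, 9) = 1.
By Bézout, 9*(-13) + 59*(2) = 1.
One solution: (27, 150).
General: p = 27 + 59t, q = 150 - 9t.
p ≥ 0 ⇒ t ≥ 0; q ≥ 0 ⇒ t ≤ 16. So t ∈ [0, 16]: 17 solutions.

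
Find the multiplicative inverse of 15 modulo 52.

gcd(52, 15) = 1  (52 = 3*15 + 7, 15 = 2*7 + 1, 7 = 7*1).
Back-substituting, 15*(7) + 52*(-2) = 1.
So 15*7 ≡ 1 (mod 52), and 7 mod 52 = 7.

7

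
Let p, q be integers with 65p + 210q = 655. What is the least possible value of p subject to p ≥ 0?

23

gcd(210, 65):
  210 = 3·65 + 15
  65 = 4·15 + 5
  15 = 3·5
so gcd(210, 65) = 5.
5 divides 655, so solutions exist.
Back-substitute for Bézout coefficients:
  5 = 65 - 4·15
  ... = 65·(13) + 210·(-4)
Scale by 655/5 = 131: (p₀, q₀) = (1703, -524).
General solution: p = 1703 + 42t, q = -524 - 13t for integer t.
p ≥ 0: smallest is 1703 mod 42 = 23 (at t = -40), with q = -4.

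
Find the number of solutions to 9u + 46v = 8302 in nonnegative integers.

20

gcd(46, 9) = 1.
By Bézout, 9*(-5) + 46*(1) = 1.
One solution: (28, 175).
General: u = 28 + 46t, v = 175 - 9t.
u ≥ 0 ⇒ t ≥ 0; v ≥ 0 ⇒ t ≤ 19. So t ∈ [0, 19]: 20 solutions.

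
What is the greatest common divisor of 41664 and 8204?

28

gcd(41664, 8204):
  41664 = 5×8204 + 644
  8204 = 12×644 + 476
  644 = 1×476 + 168
  476 = 2×168 + 140
  168 = 1×140 + 28
  140 = 5×28
so gcd(41664, 8204) = 28.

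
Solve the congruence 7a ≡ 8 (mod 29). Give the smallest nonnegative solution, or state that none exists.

26

gcd(29, 7) = 1.
1 divides 8, so solutions exist.
By Bézout, 7×(-4) + 29×(1) = 1.
So 7×(-4) ≡ 1 (mod 29); multiply by 8: a ≡ -32 (mod 29).
Smallest nonnegative: a = -32 mod 29 = 26.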